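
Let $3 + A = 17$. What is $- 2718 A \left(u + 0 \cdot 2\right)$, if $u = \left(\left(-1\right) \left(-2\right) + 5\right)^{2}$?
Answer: $-1864548$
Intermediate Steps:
$A = 14$ ($A = -3 + 17 = 14$)
$u = 49$ ($u = \left(2 + 5\right)^{2} = 7^{2} = 49$)
$- 2718 A \left(u + 0 \cdot 2\right) = - 2718 \cdot 14 \left(49 + 0 \cdot 2\right) = - 2718 \cdot 14 \left(49 + 0\right) = - 2718 \cdot 14 \cdot 49 = \left(-2718\right) 686 = -1864548$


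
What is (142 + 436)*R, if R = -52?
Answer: -30056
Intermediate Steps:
(142 + 436)*R = (142 + 436)*(-52) = 578*(-52) = -30056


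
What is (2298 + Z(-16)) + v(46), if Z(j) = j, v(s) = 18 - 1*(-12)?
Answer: 2312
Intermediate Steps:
v(s) = 30 (v(s) = 18 + 12 = 30)
(2298 + Z(-16)) + v(46) = (2298 - 16) + 30 = 2282 + 30 = 2312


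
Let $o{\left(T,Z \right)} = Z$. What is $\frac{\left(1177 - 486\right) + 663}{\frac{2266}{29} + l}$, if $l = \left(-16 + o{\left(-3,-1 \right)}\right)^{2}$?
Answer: $\frac{39266}{10647} \approx 3.688$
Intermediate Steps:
$l = 289$ ($l = \left(-16 - 1\right)^{2} = \left(-17\right)^{2} = 289$)
$\frac{\left(1177 - 486\right) + 663}{\frac{2266}{29} + l} = \frac{\left(1177 - 486\right) + 663}{\frac{2266}{29} + 289} = \frac{691 + 663}{2266 \cdot \frac{1}{29} + 289} = \frac{1354}{\frac{2266}{29} + 289} = \frac{1354}{\frac{10647}{29}} = 1354 \cdot \frac{29}{10647} = \frac{39266}{10647}$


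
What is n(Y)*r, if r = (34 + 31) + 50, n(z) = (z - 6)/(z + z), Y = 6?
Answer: 0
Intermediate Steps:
n(z) = (-6 + z)/(2*z) (n(z) = (-6 + z)/((2*z)) = (-6 + z)*(1/(2*z)) = (-6 + z)/(2*z))
r = 115 (r = 65 + 50 = 115)
n(Y)*r = ((½)*(-6 + 6)/6)*115 = ((½)*(⅙)*0)*115 = 0*115 = 0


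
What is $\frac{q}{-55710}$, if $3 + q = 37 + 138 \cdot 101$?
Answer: $- \frac{6986}{27855} \approx -0.2508$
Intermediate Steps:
$q = 13972$ ($q = -3 + \left(37 + 138 \cdot 101\right) = -3 + \left(37 + 13938\right) = -3 + 13975 = 13972$)
$\frac{q}{-55710} = \frac{13972}{-55710} = 13972 \left(- \frac{1}{55710}\right) = - \frac{6986}{27855}$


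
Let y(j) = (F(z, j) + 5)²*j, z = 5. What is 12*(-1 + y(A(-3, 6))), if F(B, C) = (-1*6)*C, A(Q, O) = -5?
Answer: -73512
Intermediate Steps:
F(B, C) = -6*C
y(j) = j*(5 - 6*j)² (y(j) = (-6*j + 5)²*j = (5 - 6*j)²*j = j*(5 - 6*j)²)
12*(-1 + y(A(-3, 6))) = 12*(-1 - 5*(-5 + 6*(-5))²) = 12*(-1 - 5*(-5 - 30)²) = 12*(-1 - 5*(-35)²) = 12*(-1 - 5*1225) = 12*(-1 - 6125) = 12*(-6126) = -73512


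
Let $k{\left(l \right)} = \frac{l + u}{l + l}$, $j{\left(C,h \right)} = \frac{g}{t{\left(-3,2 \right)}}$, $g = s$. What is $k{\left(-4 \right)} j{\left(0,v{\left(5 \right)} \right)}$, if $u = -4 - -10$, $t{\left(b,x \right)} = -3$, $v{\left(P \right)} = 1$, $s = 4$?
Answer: $\frac{1}{3} \approx 0.33333$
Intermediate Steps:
$g = 4$
$j{\left(C,h \right)} = - \frac{4}{3}$ ($j{\left(C,h \right)} = \frac{4}{-3} = 4 \left(- \frac{1}{3}\right) = - \frac{4}{3}$)
$u = 6$ ($u = -4 + 10 = 6$)
$k{\left(l \right)} = \frac{6 + l}{2 l}$ ($k{\left(l \right)} = \frac{l + 6}{l + l} = \frac{6 + l}{2 l}$)
$k{\left(-4 \right)} j{\left(0,v{\left(5 \right)} \right)} = \frac{6 - 4}{2 \left(-4\right)} \left(- \frac{4}{3}\right) = \frac{1}{2} \left(- \frac{1}{4}\right) 2 \left(- \frac{4}{3}\right) = \left(- \frac{1}{4}\right) \left(- \frac{4}{3}\right) = \frac{1}{3}$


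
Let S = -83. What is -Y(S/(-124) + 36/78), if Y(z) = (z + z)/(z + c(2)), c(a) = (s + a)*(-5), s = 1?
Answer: 3646/22357 ≈ 0.16308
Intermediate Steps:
c(a) = -5 - 5*a (c(a) = (1 + a)*(-5) = -5 - 5*a)
Y(z) = 2*z/(-15 + z) (Y(z) = (z + z)/(z + (-5 - 5*2)) = (2*z)/(z + (-5 - 10)) = (2*z)/(z - 15) = (2*z)/(-15 + z) = 2*z/(-15 + z))
-Y(S/(-124) + 36/78) = -2*(-83/(-124) + 36/78)/(-15 + (-83/(-124) + 36/78)) = -2*(-83*(-1/124) + 36*(1/78))/(-15 + (-83*(-1/124) + 36*(1/78))) = -2*(83/124 + 6/13)/(-15 + (83/124 + 6/13)) = -2*1823/(1612*(-15 + 1823/1612)) = -2*1823/(1612*(-22357/1612)) = -2*1823*(-1612)/(1612*22357) = -1*(-3646/22357) = 3646/22357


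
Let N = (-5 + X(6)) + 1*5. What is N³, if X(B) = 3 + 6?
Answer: 729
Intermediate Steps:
X(B) = 9
N = 9 (N = (-5 + 9) + 1*5 = 4 + 5 = 9)
N³ = 9³ = 729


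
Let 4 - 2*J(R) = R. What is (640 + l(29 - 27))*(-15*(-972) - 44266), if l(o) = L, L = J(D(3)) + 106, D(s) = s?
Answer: -22160599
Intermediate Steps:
J(R) = 2 - R/2
L = 213/2 (L = (2 - ½*3) + 106 = (2 - 3/2) + 106 = ½ + 106 = 213/2 ≈ 106.50)
l(o) = 213/2
(640 + l(29 - 27))*(-15*(-972) - 44266) = (640 + 213/2)*(-15*(-972) - 44266) = 1493*(14580 - 44266)/2 = (1493/2)*(-29686) = -22160599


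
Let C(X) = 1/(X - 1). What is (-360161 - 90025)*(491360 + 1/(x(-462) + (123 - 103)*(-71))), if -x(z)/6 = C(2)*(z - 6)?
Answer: -153515154939333/694 ≈ -2.2120e+11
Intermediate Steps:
C(X) = 1/(-1 + X)
x(z) = 36 - 6*z (x(z) = -6*(z - 6)/(-1 + 2) = -6*(-6 + z)/1 = -6*(-6 + z) = 36 - 6*z)
(-360161 - 90025)*(491360 + 1/(x(-462) + (123 - 103)*(-71))) = (-360161 - 90025)*(491360 + 1/((36 - 6*(-462)) + (123 - 103)*(-71))) = -450186*(491360 + 1/((36 + 2772) + 20*(-71))) = -450186*(491360 + 1/(2808 - 1420)) = -450186*(491360 + 1/1388) = -450186*682007681/1388 = -153515154939333/694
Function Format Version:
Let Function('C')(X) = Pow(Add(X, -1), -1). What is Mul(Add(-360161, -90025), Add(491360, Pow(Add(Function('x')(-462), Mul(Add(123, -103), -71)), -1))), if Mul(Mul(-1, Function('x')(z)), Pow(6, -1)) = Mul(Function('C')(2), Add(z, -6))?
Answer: Rational(-153515154939333, 694) ≈ -2.2120e+11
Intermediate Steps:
Function('C')(X) = Pow(Add(-1, X), -1)
Function('x')(z) = Add(36, Mul(-6, z)) (Function('x')(z) = Mul(-6, Mul(Pow(Add(-1, 2), -1), Add(z, -6))) = Mul(-6, Mul(Pow(1, -1), Add(-6, z))) = Mul(-6, Mul(1, Add(-6, z))) = Mul(-6, Add(-6, z)) = Add(36, Mul(-6, z)))
Mul(Add(-360161, -90025), Add(491360, Pow(Add(Function('x')(-462), Mul(Add(123, -103), -71)), -1))) = Mul(Add(-360161, -90025), Add(491360, Pow(Add(Add(36, Mul(-6, -462)), Mul(Add(123, -103), -71)), -1))) = Mul(-450186, Add(491360, Pow(Add(Add(36, 2772), Mul(20, -71)), -1))) = Mul(-450186, Add(491360, Pow(Add(2808, -1420), -1))) = Mul(-450186, Add(491360, Pow(1388, -1))) = Mul(-450186, Add(491360, Rational(1, 1388))) = Mul(-450186, Rational(682007681, 1388)) = Rational(-153515154939333, 694)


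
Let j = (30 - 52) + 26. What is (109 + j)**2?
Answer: 12769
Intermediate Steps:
j = 4 (j = -22 + 26 = 4)
(109 + j)**2 = (109 + 4)**2 = 113**2 = 12769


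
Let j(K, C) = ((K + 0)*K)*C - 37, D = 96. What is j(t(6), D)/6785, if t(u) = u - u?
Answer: -37/6785 ≈ -0.0054532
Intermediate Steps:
t(u) = 0
j(K, C) = -37 + C*K² (j(K, C) = (K*K)*C - 37 = K²*C - 37 = C*K² - 37 = -37 + C*K²)
j(t(6), D)/6785 = (-37 + 96*0²)/6785 = (-37 + 96*0)*(1/6785) = (-37 + 0)*(1/6785) = -37*1/6785 = -37/6785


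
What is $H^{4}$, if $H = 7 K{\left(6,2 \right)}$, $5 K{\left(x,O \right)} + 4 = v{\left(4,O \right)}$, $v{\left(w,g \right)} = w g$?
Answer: $\frac{614656}{625} \approx 983.45$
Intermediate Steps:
$v{\left(w,g \right)} = g w$
$K{\left(x,O \right)} = - \frac{4}{5} + \frac{4 O}{5}$ ($K{\left(x,O \right)} = - \frac{4}{5} + \frac{O 4}{5} = - \frac{4}{5} + \frac{4 O}{5}$)
$H = \frac{28}{5}$ ($H = 7 \left(- \frac{4}{5} + \frac{4}{5} \cdot 2\right) = 7 \left(- \frac{4}{5} + \frac{8}{5}\right) = 7 \cdot \frac{4}{5} = \frac{28}{5} \approx 5.6$)
$H^{4} = \left(\frac{28}{5}\right)^{4} = \frac{614656}{625}$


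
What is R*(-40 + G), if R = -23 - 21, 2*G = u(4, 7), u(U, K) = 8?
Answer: 1584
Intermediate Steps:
G = 4 (G = (½)*8 = 4)
R = -44
R*(-40 + G) = -44*(-40 + 4) = -44*(-36) = 1584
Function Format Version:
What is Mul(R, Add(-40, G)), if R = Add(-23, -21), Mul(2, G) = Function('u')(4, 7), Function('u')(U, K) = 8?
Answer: 1584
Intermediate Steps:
G = 4 (G = Mul(Rational(1, 2), 8) = 4)
R = -44
Mul(R, Add(-40, G)) = Mul(-44, Add(-40, 4)) = Mul(-44, -36) = 1584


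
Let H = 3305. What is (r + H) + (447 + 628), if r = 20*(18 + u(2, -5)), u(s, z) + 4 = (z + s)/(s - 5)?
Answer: 4680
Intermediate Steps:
u(s, z) = -4 + (s + z)/(-5 + s) (u(s, z) = -4 + (z + s)/(s - 5) = -4 + (s + z)/(-5 + s))
r = 300 (r = 20*(18 + (20 - 5 - 3*2)/(-5 + 2)) = 20*(18 + (20 - 5 - 6)/(-3)) = 20*(18 - ⅓*9) = 20*(18 - 3) = 20*15 = 300)
(r + H) + (447 + 628) = (300 + 3305) + (447 + 628) = 3605 + 1075 = 4680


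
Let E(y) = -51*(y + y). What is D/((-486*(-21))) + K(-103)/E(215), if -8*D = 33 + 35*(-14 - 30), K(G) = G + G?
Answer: 8311333/298423440 ≈ 0.027851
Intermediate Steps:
K(G) = 2*G
E(y) = -102*y
D = 1507/8 (D = -(33 + 35*(-14 - 30))/8 = -(33 + 35*(-44))/8 = -(33 - 1540)/8 = -1/8*(-1507) = 1507/8 ≈ 188.38)
D/((-486*(-21))) + K(-103)/E(215) = 1507/(8*((-486*(-21)))) + (2*(-103))/((-102*215)) = (1507/8)/10206 - 206/(-21930) = (1507/8)*(1/10206) - 206*(-1/21930) = 1507/81648 + 103/10965 = 8311333/298423440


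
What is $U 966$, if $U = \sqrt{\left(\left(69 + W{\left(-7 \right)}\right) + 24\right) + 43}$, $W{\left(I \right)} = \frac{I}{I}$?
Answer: $966 \sqrt{137} \approx 11307.0$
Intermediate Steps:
$W{\left(I \right)} = 1$
$U = \sqrt{137}$ ($U = \sqrt{\left(\left(69 + 1\right) + 24\right) + 43} = \sqrt{\left(70 + 24\right) + 43} = \sqrt{94 + 43} = \sqrt{137} \approx 11.705$)
$U 966 = \sqrt{137} \cdot 966 = 966 \sqrt{137}$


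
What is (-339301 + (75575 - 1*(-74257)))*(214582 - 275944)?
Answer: 11626196778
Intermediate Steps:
(-339301 + (75575 - 1*(-74257)))*(214582 - 275944) = (-339301 + (75575 + 74257))*(-61362) = (-339301 + 149832)*(-61362) = -189469*(-61362) = 11626196778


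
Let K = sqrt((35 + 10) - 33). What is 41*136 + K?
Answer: 5576 + 2*sqrt(3) ≈ 5579.5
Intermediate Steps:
K = 2*sqrt(3) (K = sqrt(45 - 33) = sqrt(12) = 2*sqrt(3) ≈ 3.4641)
41*136 + K = 41*136 + 2*sqrt(3) = 5576 + 2*sqrt(3)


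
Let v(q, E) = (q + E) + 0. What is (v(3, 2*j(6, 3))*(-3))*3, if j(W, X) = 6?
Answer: -135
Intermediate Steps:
v(q, E) = E + q (v(q, E) = (E + q) + 0 = E + q)
(v(3, 2*j(6, 3))*(-3))*3 = ((2*6 + 3)*(-3))*3 = ((12 + 3)*(-3))*3 = (15*(-3))*3 = -45*3 = -135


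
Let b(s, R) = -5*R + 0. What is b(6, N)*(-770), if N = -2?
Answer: -7700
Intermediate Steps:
b(s, R) = -5*R
b(6, N)*(-770) = -5*(-2)*(-770) = 10*(-770) = -7700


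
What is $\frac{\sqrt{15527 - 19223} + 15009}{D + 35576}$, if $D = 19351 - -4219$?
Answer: $\frac{15009}{59146} + \frac{2 i \sqrt{231}}{29573} \approx 0.25376 + 0.0010279 i$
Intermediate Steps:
$D = 23570$ ($D = 19351 + 4219 = 23570$)
$\frac{\sqrt{15527 - 19223} + 15009}{D + 35576} = \frac{\sqrt{15527 - 19223} + 15009}{23570 + 35576} = \frac{\sqrt{-3696} + 15009}{59146} = \left(4 i \sqrt{231} + 15009\right) \frac{1}{59146} = \left(15009 + 4 i \sqrt{231}\right) \frac{1}{59146} = \frac{15009}{59146} + \frac{2 i \sqrt{231}}{29573}$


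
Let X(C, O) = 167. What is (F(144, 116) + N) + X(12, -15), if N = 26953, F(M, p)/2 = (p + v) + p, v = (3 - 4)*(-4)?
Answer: 27592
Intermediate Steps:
v = 4 (v = -1*(-4) = 4)
F(M, p) = 8 + 4*p (F(M, p) = 2*((p + 4) + p) = 2*((4 + p) + p) = 2*(4 + 2*p) = 8 + 4*p)
(F(144, 116) + N) + X(12, -15) = ((8 + 4*116) + 26953) + 167 = ((8 + 464) + 26953) + 167 = (472 + 26953) + 167 = 27425 + 167 = 27592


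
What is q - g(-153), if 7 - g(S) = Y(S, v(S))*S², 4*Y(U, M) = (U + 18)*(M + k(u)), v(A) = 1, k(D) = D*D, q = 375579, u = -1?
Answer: -2409071/2 ≈ -1.2045e+6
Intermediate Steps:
k(D) = D²
Y(U, M) = (1 + M)*(18 + U)/4 (Y(U, M) = ((U + 18)*(M + (-1)²))/4 = ((18 + U)*(M + 1))/4 = ((18 + U)*(1 + M))/4 = ((1 + M)*(18 + U))/4 = (1 + M)*(18 + U)/4)
g(S) = 7 - S²*(9 + S/2) (g(S) = 7 - (9/2 + S/4 + (9/2)*1 + (¼)*1*S)*S² = 7 - (9/2 + S/4 + 9/2 + S/4)*S² = 7 - (9 + S/2)*S² = 7 - S²*(9 + S/2))
q - g(-153) = 375579 - (7 - ½*(-153)²*(18 - 153)) = 375579 - (7 - ½*23409*(-135)) = 375579 - (7 + 3160215/2) = 375579 - 1*3160229/2 = 375579 - 3160229/2 = -2409071/2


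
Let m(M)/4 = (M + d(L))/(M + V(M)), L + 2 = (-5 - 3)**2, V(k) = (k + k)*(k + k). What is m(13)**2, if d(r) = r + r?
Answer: 300304/474721 ≈ 0.63259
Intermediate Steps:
V(k) = 4*k**2 (V(k) = (2*k)*(2*k) = 4*k**2)
L = 62 (L = -2 + (-5 - 3)**2 = -2 + (-8)**2 = -2 + 64 = 62)
d(r) = 2*r
m(M) = 4*(124 + M)/(M + 4*M**2) (m(M) = 4*((M + 2*62)/(M + 4*M**2)) = 4*((M + 124)/(M + 4*M**2)) = 4*((124 + M)/(M + 4*M**2)) = 4*(124 + M)/(M + 4*M**2))
m(13)**2 = (4*(124 + 13)/(13*(1 + 4*13)))**2 = (4*(1/13)*137/(1 + 52))**2 = (4*(1/13)*137/53)**2 = (4*(1/13)*(1/53)*137)**2 = (548/689)**2 = 300304/474721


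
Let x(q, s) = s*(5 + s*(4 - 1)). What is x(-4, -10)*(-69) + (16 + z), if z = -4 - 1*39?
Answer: -17277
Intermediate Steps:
z = -43 (z = -4 - 39 = -43)
x(q, s) = s*(5 + 3*s) (x(q, s) = s*(5 + s*3) = s*(5 + 3*s))
x(-4, -10)*(-69) + (16 + z) = -10*(5 + 3*(-10))*(-69) + (16 - 43) = -10*(5 - 30)*(-69) - 27 = -10*(-25)*(-69) - 27 = 250*(-69) - 27 = -17250 - 27 = -17277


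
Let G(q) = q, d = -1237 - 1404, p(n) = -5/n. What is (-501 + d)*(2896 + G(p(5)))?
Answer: -9096090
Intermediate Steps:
d = -2641
(-501 + d)*(2896 + G(p(5))) = (-501 - 2641)*(2896 - 5/5) = -3142*(2896 - 5*⅕) = -3142*(2896 - 1) = -3142*2895 = -9096090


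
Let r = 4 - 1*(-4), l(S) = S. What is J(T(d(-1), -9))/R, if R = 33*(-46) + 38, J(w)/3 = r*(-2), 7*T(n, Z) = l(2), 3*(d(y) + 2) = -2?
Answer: 6/185 ≈ 0.032432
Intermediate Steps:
r = 8 (r = 4 + 4 = 8)
d(y) = -8/3 (d(y) = -2 + (⅓)*(-2) = -2 - ⅔ = -8/3)
T(n, Z) = 2/7 (T(n, Z) = (⅐)*2 = 2/7)
J(w) = -48 (J(w) = 3*(8*(-2)) = 3*(-16) = -48)
R = -1480 (R = -1518 + 38 = -1480)
J(T(d(-1), -9))/R = -48/(-1480) = -48*(-1/1480) = 6/185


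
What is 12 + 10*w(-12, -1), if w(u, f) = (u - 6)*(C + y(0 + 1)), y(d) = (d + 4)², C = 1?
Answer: -4668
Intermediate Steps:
y(d) = (4 + d)²
w(u, f) = -156 + 26*u (w(u, f) = (u - 6)*(1 + (4 + (0 + 1))²) = (-6 + u)*(1 + (4 + 1)²) = (-6 + u)*(1 + 5²) = (-6 + u)*(1 + 25) = (-6 + u)*26 = -156 + 26*u)
12 + 10*w(-12, -1) = 12 + 10*(-156 + 26*(-12)) = 12 + 10*(-156 - 312) = 12 + 10*(-468) = 12 - 4680 = -4668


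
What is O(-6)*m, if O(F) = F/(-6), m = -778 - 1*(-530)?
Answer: -248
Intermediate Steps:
m = -248 (m = -778 + 530 = -248)
O(F) = -F/6 (O(F) = F*(-⅙) = -F/6)
O(-6)*m = -⅙*(-6)*(-248) = 1*(-248) = -248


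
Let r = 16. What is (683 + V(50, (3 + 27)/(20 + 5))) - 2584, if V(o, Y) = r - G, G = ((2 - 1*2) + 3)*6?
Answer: -1903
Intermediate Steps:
G = 18 (G = ((2 - 2) + 3)*6 = (0 + 3)*6 = 3*6 = 18)
V(o, Y) = -2 (V(o, Y) = 16 - 1*18 = 16 - 18 = -2)
(683 + V(50, (3 + 27)/(20 + 5))) - 2584 = (683 - 2) - 2584 = 681 - 2584 = -1903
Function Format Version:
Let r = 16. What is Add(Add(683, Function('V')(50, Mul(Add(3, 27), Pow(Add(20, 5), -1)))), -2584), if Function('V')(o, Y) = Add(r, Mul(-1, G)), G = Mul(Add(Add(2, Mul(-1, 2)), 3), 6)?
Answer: -1903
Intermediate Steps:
G = 18 (G = Mul(Add(Add(2, -2), 3), 6) = Mul(Add(0, 3), 6) = Mul(3, 6) = 18)
Function('V')(o, Y) = -2 (Function('V')(o, Y) = Add(16, Mul(-1, 18)) = Add(16, -18) = -2)
Add(Add(683, Function('V')(50, Mul(Add(3, 27), Pow(Add(20, 5), -1)))), -2584) = Add(Add(683, -2), -2584) = Add(681, -2584) = -1903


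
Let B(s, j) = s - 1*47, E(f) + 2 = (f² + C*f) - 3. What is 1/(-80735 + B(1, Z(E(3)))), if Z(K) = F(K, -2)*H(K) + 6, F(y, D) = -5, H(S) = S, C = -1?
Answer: -1/80781 ≈ -1.2379e-5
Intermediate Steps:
E(f) = -5 + f² - f (E(f) = -2 + ((f² - f) - 3) = -2 + (-3 + f² - f) = -5 + f² - f)
Z(K) = 6 - 5*K (Z(K) = -5*K + 6 = 6 - 5*K)
B(s, j) = -47 + s (B(s, j) = s - 47 = -47 + s)
1/(-80735 + B(1, Z(E(3)))) = 1/(-80735 + (-47 + 1)) = 1/(-80735 - 46) = 1/(-80781) = -1/80781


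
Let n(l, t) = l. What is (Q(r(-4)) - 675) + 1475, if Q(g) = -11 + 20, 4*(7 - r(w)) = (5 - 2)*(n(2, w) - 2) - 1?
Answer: 809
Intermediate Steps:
r(w) = 29/4 (r(w) = 7 - ((5 - 2)*(2 - 2) - 1)/4 = 7 - (3*0 - 1)/4 = 7 - (0 - 1)/4 = 7 - ¼*(-1) = 7 + ¼ = 29/4)
Q(g) = 9
(Q(r(-4)) - 675) + 1475 = (9 - 675) + 1475 = -666 + 1475 = 809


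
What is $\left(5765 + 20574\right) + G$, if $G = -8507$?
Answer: $17832$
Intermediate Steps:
$\left(5765 + 20574\right) + G = \left(5765 + 20574\right) - 8507 = 26339 - 8507 = 17832$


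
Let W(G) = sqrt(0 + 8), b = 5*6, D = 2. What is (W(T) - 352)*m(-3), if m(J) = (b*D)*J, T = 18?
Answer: 63360 - 360*sqrt(2) ≈ 62851.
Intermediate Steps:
b = 30
W(G) = 2*sqrt(2) (W(G) = sqrt(8) = 2*sqrt(2))
m(J) = 60*J (m(J) = (30*2)*J = 60*J)
(W(T) - 352)*m(-3) = (2*sqrt(2) - 352)*(60*(-3)) = (-352 + 2*sqrt(2))*(-180) = 63360 - 360*sqrt(2)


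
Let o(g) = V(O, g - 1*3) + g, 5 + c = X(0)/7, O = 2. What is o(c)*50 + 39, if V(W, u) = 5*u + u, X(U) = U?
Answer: -2611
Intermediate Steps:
c = -5 (c = -5 + 0/7 = -5 + 0*(⅐) = -5 + 0 = -5)
V(W, u) = 6*u
o(g) = -18 + 7*g (o(g) = 6*(g - 1*3) + g = 6*(g - 3) + g = 6*(-3 + g) + g = (-18 + 6*g) + g = -18 + 7*g)
o(c)*50 + 39 = (-18 + 7*(-5))*50 + 39 = (-18 - 35)*50 + 39 = -53*50 + 39 = -2650 + 39 = -2611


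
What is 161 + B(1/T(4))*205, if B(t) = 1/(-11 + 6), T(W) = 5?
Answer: 120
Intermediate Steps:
B(t) = -⅕ (B(t) = 1/(-5) = -⅕)
161 + B(1/T(4))*205 = 161 - ⅕*205 = 161 - 41 = 120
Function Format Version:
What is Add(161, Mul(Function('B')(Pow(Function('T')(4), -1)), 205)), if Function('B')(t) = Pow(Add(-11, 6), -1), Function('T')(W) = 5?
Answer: 120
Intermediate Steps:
Function('B')(t) = Rational(-1, 5) (Function('B')(t) = Pow(-5, -1) = Rational(-1, 5))
Add(161, Mul(Function('B')(Pow(Function('T')(4), -1)), 205)) = Add(161, Mul(Rational(-1, 5), 205)) = Add(161, -41) = 120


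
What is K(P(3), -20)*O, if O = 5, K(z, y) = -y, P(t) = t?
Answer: 100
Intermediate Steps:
K(P(3), -20)*O = -1*(-20)*5 = 20*5 = 100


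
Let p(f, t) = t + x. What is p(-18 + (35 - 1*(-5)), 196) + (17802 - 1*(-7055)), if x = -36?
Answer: 25017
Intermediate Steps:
p(f, t) = -36 + t (p(f, t) = t - 36 = -36 + t)
p(-18 + (35 - 1*(-5)), 196) + (17802 - 1*(-7055)) = (-36 + 196) + (17802 - 1*(-7055)) = 160 + (17802 + 7055) = 160 + 24857 = 25017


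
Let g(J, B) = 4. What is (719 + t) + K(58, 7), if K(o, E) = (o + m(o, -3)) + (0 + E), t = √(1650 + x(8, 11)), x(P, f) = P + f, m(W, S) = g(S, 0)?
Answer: 788 + √1669 ≈ 828.85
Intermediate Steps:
m(W, S) = 4
t = √1669 (t = √(1650 + (8 + 11)) = √(1650 + 19) = √1669 ≈ 40.853)
K(o, E) = 4 + E + o (K(o, E) = (o + 4) + (0 + E) = (4 + o) + E = 4 + E + o)
(719 + t) + K(58, 7) = (719 + √1669) + (4 + 7 + 58) = (719 + √1669) + 69 = 788 + √1669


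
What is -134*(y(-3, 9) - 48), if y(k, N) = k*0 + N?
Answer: 5226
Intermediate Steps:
y(k, N) = N (y(k, N) = 0 + N = N)
-134*(y(-3, 9) - 48) = -134*(9 - 48) = -134*(-39) = 5226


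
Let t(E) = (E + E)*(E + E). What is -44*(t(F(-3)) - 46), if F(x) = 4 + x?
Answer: 1848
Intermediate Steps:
t(E) = 4*E² (t(E) = (2*E)*(2*E) = 4*E²)
-44*(t(F(-3)) - 46) = -44*(4*(4 - 3)² - 46) = -44*(4*1² - 46) = -44*(4*1 - 46) = -44*(4 - 46) = -44*(-42) = 1848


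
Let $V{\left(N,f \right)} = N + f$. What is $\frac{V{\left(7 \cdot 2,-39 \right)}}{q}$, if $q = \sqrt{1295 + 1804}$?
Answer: $- \frac{25 \sqrt{3099}}{3099} \approx -0.44909$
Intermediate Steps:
$q = \sqrt{3099} \approx 55.669$
$\frac{V{\left(7 \cdot 2,-39 \right)}}{q} = \frac{7 \cdot 2 - 39}{\sqrt{3099}} = \left(14 - 39\right) \frac{\sqrt{3099}}{3099} = - 25 \frac{\sqrt{3099}}{3099} = - \frac{25 \sqrt{3099}}{3099}$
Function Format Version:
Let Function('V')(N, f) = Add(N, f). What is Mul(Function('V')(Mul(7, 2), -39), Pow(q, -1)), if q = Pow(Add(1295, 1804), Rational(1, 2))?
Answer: Mul(Rational(-25, 3099), Pow(3099, Rational(1, 2))) ≈ -0.44909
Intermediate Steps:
q = Pow(3099, Rational(1, 2)) ≈ 55.669
Mul(Function('V')(Mul(7, 2), -39), Pow(q, -1)) = Mul(Add(Mul(7, 2), -39), Pow(Pow(3099, Rational(1, 2)), -1)) = Mul(Add(14, -39), Mul(Rational(1, 3099), Pow(3099, Rational(1, 2)))) = Mul(-25, Mul(Rational(1, 3099), Pow(3099, Rational(1, 2)))) = Mul(Rational(-25, 3099), Pow(3099, Rational(1, 2)))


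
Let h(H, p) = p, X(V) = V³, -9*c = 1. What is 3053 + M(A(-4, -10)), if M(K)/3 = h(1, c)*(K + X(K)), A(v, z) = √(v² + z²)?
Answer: 3053 - 78*√29 ≈ 2633.0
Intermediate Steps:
c = -⅑ (c = -⅑*1 = -⅑ ≈ -0.11111)
M(K) = -K/3 - K³/3 (M(K) = 3*(-(K + K³)/9) = 3*(-K/9 - K³/9) = -K/3 - K³/3)
3053 + M(A(-4, -10)) = 3053 + √((-4)² + (-10)²)*(-1 - (√((-4)² + (-10)²))²)/3 = 3053 + √(16 + 100)*(-1 - (√(16 + 100))²)/3 = 3053 + √116*(-1 - (√116)²)/3 = 3053 + (2*√29)*(-1 - (2*√29)²)/3 = 3053 + (2*√29)*(-1 - 1*116)/3 = 3053 + (2*√29)*(-1 - 116)/3 = 3053 + (⅓)*(2*√29)*(-117) = 3053 - 78*√29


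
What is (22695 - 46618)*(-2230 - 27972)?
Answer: 722522446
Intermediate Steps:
(22695 - 46618)*(-2230 - 27972) = -23923*(-30202) = 722522446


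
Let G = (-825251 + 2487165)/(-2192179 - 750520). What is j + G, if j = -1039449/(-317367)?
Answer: 843782957471/311305184511 ≈ 2.7105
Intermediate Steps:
j = 346483/105789 (j = -1039449*(-1/317367) = 346483/105789 ≈ 3.2752)
G = -1661914/2942699 (G = 1661914/(-2942699) = 1661914*(-1/2942699) = -1661914/2942699 ≈ -0.56476)
j + G = 346483/105789 - 1661914/2942699 = 843782957471/311305184511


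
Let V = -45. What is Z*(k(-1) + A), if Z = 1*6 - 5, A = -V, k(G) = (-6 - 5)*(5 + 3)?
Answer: -43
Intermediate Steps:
k(G) = -88 (k(G) = -11*8 = -88)
A = 45 (A = -1*(-45) = 45)
Z = 1 (Z = 6 - 5 = 1)
Z*(k(-1) + A) = 1*(-88 + 45) = 1*(-43) = -43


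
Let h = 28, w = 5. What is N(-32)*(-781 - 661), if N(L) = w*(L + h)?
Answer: 28840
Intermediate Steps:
N(L) = 140 + 5*L (N(L) = 5*(L + 28) = 5*(28 + L) = 140 + 5*L)
N(-32)*(-781 - 661) = (140 + 5*(-32))*(-781 - 661) = (140 - 160)*(-1442) = -20*(-1442) = 28840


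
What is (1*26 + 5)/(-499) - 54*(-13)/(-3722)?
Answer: -232840/928639 ≈ -0.25073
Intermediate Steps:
(1*26 + 5)/(-499) - 54*(-13)/(-3722) = (26 + 5)*(-1/499) + 702*(-1/3722) = 31*(-1/499) - 351/1861 = -31/499 - 351/1861 = -232840/928639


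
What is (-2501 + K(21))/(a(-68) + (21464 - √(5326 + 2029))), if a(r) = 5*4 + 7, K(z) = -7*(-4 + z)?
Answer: -28153210/230927863 - 1310*√7355/230927863 ≈ -0.12240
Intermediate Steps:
K(z) = 28 - 7*z
a(r) = 27 (a(r) = 20 + 7 = 27)
(-2501 + K(21))/(a(-68) + (21464 - √(5326 + 2029))) = (-2501 + (28 - 7*21))/(27 + (21464 - √(5326 + 2029))) = (-2501 + (28 - 147))/(27 + (21464 - √7355)) = (-2501 - 119)/(21491 - √7355) = -2620/(21491 - √7355)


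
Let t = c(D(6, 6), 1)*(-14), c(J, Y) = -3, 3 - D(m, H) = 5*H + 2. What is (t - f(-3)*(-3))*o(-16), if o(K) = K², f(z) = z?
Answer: 8448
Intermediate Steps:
D(m, H) = 1 - 5*H (D(m, H) = 3 - (5*H + 2) = 3 - (2 + 5*H) = 3 + (-2 - 5*H) = 1 - 5*H)
t = 42 (t = -3*(-14) = 42)
(t - f(-3)*(-3))*o(-16) = (42 - (-3)*(-3))*(-16)² = (42 - 1*9)*256 = (42 - 9)*256 = 33*256 = 8448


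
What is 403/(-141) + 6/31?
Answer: -11647/4371 ≈ -2.6646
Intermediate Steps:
403/(-141) + 6/31 = 403*(-1/141) + 6*(1/31) = -403/141 + 6/31 = -11647/4371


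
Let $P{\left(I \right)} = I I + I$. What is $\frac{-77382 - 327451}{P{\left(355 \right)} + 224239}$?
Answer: $- \frac{404833}{350619} \approx -1.1546$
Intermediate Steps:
$P{\left(I \right)} = I + I^{2}$ ($P{\left(I \right)} = I^{2} + I = I + I^{2}$)
$\frac{-77382 - 327451}{P{\left(355 \right)} + 224239} = \frac{-77382 - 327451}{355 \left(1 + 355\right) + 224239} = - \frac{404833}{355 \cdot 356 + 224239} = - \frac{404833}{126380 + 224239} = - \frac{404833}{350619}$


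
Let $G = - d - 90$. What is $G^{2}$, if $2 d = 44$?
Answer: $12544$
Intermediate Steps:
$d = 22$ ($d = \frac{1}{2} \cdot 44 = 22$)
$G = -112$ ($G = \left(-1\right) 22 - 90 = -22 - 90 = -112$)
$G^{2} = \left(-112\right)^{2} = 12544$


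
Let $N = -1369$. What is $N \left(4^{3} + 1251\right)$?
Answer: $-1800235$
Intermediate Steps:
$N \left(4^{3} + 1251\right) = - 1369 \left(4^{3} + 1251\right) = - 1369 \left(64 + 1251\right) = \left(-1369\right) 1315 = -1800235$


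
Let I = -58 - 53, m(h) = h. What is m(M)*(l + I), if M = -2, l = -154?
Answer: 530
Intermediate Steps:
I = -111
m(M)*(l + I) = -2*(-154 - 111) = -2*(-265) = 530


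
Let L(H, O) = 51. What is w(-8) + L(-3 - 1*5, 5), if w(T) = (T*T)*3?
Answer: 243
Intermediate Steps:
w(T) = 3*T**2 (w(T) = T**2*3 = 3*T**2)
w(-8) + L(-3 - 1*5, 5) = 3*(-8)**2 + 51 = 3*64 + 51 = 192 + 51 = 243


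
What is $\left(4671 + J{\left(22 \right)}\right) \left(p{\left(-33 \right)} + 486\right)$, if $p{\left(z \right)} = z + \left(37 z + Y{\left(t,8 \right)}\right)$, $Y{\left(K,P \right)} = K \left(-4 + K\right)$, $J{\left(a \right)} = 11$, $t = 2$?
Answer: $-3614504$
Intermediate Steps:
$p{\left(z \right)} = -4 + 38 z$ ($p{\left(z \right)} = z + \left(37 z + 2 \left(-4 + 2\right)\right) = z + \left(37 z + 2 \left(-2\right)\right) = z + \left(37 z - 4\right) = z + \left(-4 + 37 z\right) = -4 + 38 z$)
$\left(4671 + J{\left(22 \right)}\right) \left(p{\left(-33 \right)} + 486\right) = \left(4671 + 11\right) \left(\left(-4 + 38 \left(-33\right)\right) + 486\right) = 4682 \left(\left(-4 - 1254\right) + 486\right) = 4682 \left(-1258 + 486\right) = 4682 \left(-772\right) = -3614504$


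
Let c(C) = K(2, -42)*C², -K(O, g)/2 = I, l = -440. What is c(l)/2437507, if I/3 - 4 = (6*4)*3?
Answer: -88281600/2437507 ≈ -36.218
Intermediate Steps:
I = 228 (I = 12 + 3*((6*4)*3) = 12 + 3*(24*3) = 12 + 3*72 = 12 + 216 = 228)
K(O, g) = -456 (K(O, g) = -2*228 = -456)
c(C) = -456*C²
c(l)/2437507 = -456*(-440)²/2437507 = -456*193600*(1/2437507) = -88281600*1/2437507 = -88281600/2437507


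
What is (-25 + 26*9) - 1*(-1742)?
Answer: 1951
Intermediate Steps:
(-25 + 26*9) - 1*(-1742) = (-25 + 234) + 1742 = 209 + 1742 = 1951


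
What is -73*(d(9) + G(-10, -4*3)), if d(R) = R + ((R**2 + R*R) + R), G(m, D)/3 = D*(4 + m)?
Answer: -28908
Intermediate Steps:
G(m, D) = 3*D*(4 + m) (G(m, D) = 3*(D*(4 + m)) = 3*D*(4 + m))
d(R) = 2*R + 2*R**2 (d(R) = R + ((R**2 + R**2) + R) = R + (2*R**2 + R) = R + (R + 2*R**2) = 2*R + 2*R**2)
-73*(d(9) + G(-10, -4*3)) = -73*(2*9*(1 + 9) + 3*(-4*3)*(4 - 10)) = -73*(2*9*10 + 3*(-12)*(-6)) = -73*(180 + 216) = -73*396 = -28908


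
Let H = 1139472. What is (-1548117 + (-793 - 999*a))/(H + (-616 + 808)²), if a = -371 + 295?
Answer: -736493/588168 ≈ -1.2522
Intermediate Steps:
a = -76
(-1548117 + (-793 - 999*a))/(H + (-616 + 808)²) = (-1548117 + (-793 - 999*(-76)))/(1139472 + (-616 + 808)²) = (-1548117 + (-793 + 75924))/(1139472 + 192²) = (-1548117 + 75131)/(1139472 + 36864) = -1472986/1176336 = -1472986*1/1176336 = -736493/588168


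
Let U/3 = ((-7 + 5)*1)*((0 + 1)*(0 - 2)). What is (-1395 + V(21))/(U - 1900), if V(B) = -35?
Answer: 715/944 ≈ 0.75741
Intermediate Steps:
U = 12 (U = 3*(((-7 + 5)*1)*((0 + 1)*(0 - 2))) = 3*((-2*1)*(1*(-2))) = 3*(-2*(-2)) = 3*4 = 12)
(-1395 + V(21))/(U - 1900) = (-1395 - 35)/(12 - 1900) = -1430/(-1888) = -1430*(-1/1888) = 715/944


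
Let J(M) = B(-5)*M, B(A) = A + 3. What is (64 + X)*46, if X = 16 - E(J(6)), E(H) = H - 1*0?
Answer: 4232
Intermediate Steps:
B(A) = 3 + A
J(M) = -2*M (J(M) = (3 - 5)*M = -2*M)
E(H) = H (E(H) = H + 0 = H)
X = 28 (X = 16 - (-2)*6 = 16 - 1*(-12) = 16 + 12 = 28)
(64 + X)*46 = (64 + 28)*46 = 92*46 = 4232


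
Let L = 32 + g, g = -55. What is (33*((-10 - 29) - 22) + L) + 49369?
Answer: 47333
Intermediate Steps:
L = -23 (L = 32 - 55 = -23)
(33*((-10 - 29) - 22) + L) + 49369 = (33*((-10 - 29) - 22) - 23) + 49369 = (33*(-39 - 22) - 23) + 49369 = (33*(-61) - 23) + 49369 = (-2013 - 23) + 49369 = -2036 + 49369 = 47333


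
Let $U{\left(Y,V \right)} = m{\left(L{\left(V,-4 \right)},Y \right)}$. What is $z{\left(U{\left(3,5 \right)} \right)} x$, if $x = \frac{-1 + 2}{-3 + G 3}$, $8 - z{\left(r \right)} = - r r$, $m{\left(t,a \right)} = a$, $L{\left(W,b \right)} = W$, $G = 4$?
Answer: $\frac{17}{9} \approx 1.8889$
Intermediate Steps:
$U{\left(Y,V \right)} = Y$
$z{\left(r \right)} = 8 + r^{2}$ ($z{\left(r \right)} = 8 - - r r = 8 - - r^{2} = 8 + r^{2}$)
$x = \frac{1}{9}$ ($x = \frac{-1 + 2}{-3 + 4 \cdot 3} = 1 \frac{1}{-3 + 12} = 1 \cdot \frac{1}{9} = \frac{1}{9} \approx 0.11111$)
$z{\left(U{\left(3,5 \right)} \right)} x = \left(8 + 3^{2}\right) \frac{1}{9} = \left(8 + 9\right) \frac{1}{9} = 17 \cdot \frac{1}{9} = \frac{17}{9}$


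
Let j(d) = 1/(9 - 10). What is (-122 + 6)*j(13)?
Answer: 116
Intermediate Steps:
j(d) = -1 (j(d) = 1/(-1) = -1)
(-122 + 6)*j(13) = (-122 + 6)*(-1) = -116*(-1) = 116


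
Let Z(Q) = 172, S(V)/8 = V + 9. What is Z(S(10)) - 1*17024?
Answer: -16852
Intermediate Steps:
S(V) = 72 + 8*V (S(V) = 8*(V + 9) = 8*(9 + V) = 72 + 8*V)
Z(S(10)) - 1*17024 = 172 - 1*17024 = 172 - 17024 = -16852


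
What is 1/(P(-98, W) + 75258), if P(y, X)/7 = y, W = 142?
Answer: 1/74572 ≈ 1.3410e-5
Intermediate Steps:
P(y, X) = 7*y
1/(P(-98, W) + 75258) = 1/(7*(-98) + 75258) = 1/(-686 + 75258) = 1/74572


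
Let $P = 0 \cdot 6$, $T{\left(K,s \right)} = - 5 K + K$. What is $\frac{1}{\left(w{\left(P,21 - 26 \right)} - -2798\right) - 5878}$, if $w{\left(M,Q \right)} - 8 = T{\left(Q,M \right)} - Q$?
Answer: $- \frac{1}{3047} \approx -0.00032819$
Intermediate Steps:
$T{\left(K,s \right)} = - 4 K$
$P = 0$
$w{\left(M,Q \right)} = 8 - 5 Q$
$\frac{1}{\left(w{\left(P,21 - 26 \right)} - -2798\right) - 5878} = \frac{1}{\left(\left(8 - 5 \left(21 - 26\right)\right) - -2798\right) - 5878} = \frac{1}{\left(\left(8 - -25\right) + 2798\right) - 5878} = \frac{1}{\left(\left(8 + 25\right) + 2798\right) - 5878} = \frac{1}{\left(33 + 2798\right) - 5878} = \frac{1}{2831 - 5878} = \frac{1}{-3047} = - \frac{1}{3047}$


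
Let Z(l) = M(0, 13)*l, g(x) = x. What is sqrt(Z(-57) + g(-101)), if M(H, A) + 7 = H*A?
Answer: sqrt(298) ≈ 17.263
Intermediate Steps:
M(H, A) = -7 + A*H (M(H, A) = -7 + H*A = -7 + A*H)
Z(l) = -7*l (Z(l) = (-7 + 13*0)*l = (-7 + 0)*l = -7*l)
sqrt(Z(-57) + g(-101)) = sqrt(-7*(-57) - 101) = sqrt(399 - 101) = sqrt(298)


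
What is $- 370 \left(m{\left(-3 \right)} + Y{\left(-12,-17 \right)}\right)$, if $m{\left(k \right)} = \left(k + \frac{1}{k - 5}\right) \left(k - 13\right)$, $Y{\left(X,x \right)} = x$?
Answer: $-12210$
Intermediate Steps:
$m{\left(k \right)} = \left(-13 + k\right) \left(k + \frac{1}{-5 + k}\right)$ ($m{\left(k \right)} = \left(k + \frac{1}{-5 + k}\right) \left(-13 + k\right) = \left(-13 + k\right) \left(k + \frac{1}{-5 + k}\right)$)
$- 370 \left(m{\left(-3 \right)} + Y{\left(-12,-17 \right)}\right) = - 370 \left(\frac{-13 + \left(-3\right)^{3} - 18 \left(-3\right)^{2} + 66 \left(-3\right)}{-5 - 3} - 17\right) = - 370 \left(\frac{-13 - 27 - 162 - 198}{-8} - 17\right) = - 370 \left(- \frac{-13 - 27 - 162 - 198}{8} - 17\right) = - 370 \left(\left(- \frac{1}{8}\right) \left(-400\right) - 17\right) = - 370 \left(50 - 17\right) = \left(-370\right) 33 = -12210$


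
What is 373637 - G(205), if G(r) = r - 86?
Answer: 373518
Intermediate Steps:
G(r) = -86 + r
373637 - G(205) = 373637 - (-86 + 205) = 373637 - 1*119 = 373637 - 119 = 373518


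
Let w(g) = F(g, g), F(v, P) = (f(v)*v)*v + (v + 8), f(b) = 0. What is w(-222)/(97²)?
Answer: -214/9409 ≈ -0.022744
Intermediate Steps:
F(v, P) = 8 + v (F(v, P) = (0*v)*v + (v + 8) = 0*v + (8 + v) = 0 + (8 + v) = 8 + v)
w(g) = 8 + g
w(-222)/(97²) = (8 - 222)/(97²) = -214/9409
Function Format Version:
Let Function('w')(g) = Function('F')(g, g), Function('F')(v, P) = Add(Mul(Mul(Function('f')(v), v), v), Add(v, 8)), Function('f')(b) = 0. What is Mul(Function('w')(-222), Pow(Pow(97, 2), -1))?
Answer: Rational(-214, 9409) ≈ -0.022744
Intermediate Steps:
Function('F')(v, P) = Add(8, v) (Function('F')(v, P) = Add(Mul(Mul(0, v), v), Add(v, 8)) = Add(Mul(0, v), Add(8, v)) = Add(0, Add(8, v)) = Add(8, v))
Function('w')(g) = Add(8, g)
Mul(Function('w')(-222), Pow(Pow(97, 2), -1)) = Mul(Add(8, -222), Pow(Pow(97, 2), -1)) = Mul(-214, Pow(9409, -1)) = Mul(-214, Rational(1, 9409)) = Rational(-214, 9409)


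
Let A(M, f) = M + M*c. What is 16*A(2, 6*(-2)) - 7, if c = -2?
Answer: -39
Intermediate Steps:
A(M, f) = -M (A(M, f) = M + M*(-2) = M - 2*M = -M)
16*A(2, 6*(-2)) - 7 = 16*(-1*2) - 7 = 16*(-2) - 7 = -32 - 7 = -39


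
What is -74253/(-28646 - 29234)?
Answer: 74253/57880 ≈ 1.2829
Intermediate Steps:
-74253/(-28646 - 29234) = -74253/(-57880) = -74253*(-1/57880) = 74253/57880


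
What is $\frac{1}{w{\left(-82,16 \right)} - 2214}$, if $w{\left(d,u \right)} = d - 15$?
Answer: $- \frac{1}{2311} \approx -0.00043271$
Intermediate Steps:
$w{\left(d,u \right)} = -15 + d$ ($w{\left(d,u \right)} = d - 15 = -15 + d$)
$\frac{1}{w{\left(-82,16 \right)} - 2214} = \frac{1}{\left(-15 - 82\right) - 2214} = \frac{1}{-97 - 2214} = \frac{1}{-2311} = - \frac{1}{2311}$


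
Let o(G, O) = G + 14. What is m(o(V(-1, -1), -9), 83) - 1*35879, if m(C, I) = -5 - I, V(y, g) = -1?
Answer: -35967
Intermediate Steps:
o(G, O) = 14 + G
m(o(V(-1, -1), -9), 83) - 1*35879 = (-5 - 1*83) - 1*35879 = (-5 - 83) - 35879 = -88 - 35879 = -35967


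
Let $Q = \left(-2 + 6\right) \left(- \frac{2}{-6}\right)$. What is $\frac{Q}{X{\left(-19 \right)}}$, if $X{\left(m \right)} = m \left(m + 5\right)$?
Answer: $\frac{2}{399} \approx 0.0050125$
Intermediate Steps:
$X{\left(m \right)} = m \left(5 + m\right)$
$Q = \frac{4}{3}$ ($Q = 4 \left(\left(-2\right) \left(- \frac{1}{6}\right)\right) = 4 \cdot \frac{1}{3} = \frac{4}{3} \approx 1.3333$)
$\frac{Q}{X{\left(-19 \right)}} = \frac{4}{3 \left(- 19 \left(5 - 19\right)\right)} = \frac{4}{3 \left(\left(-19\right) \left(-14\right)\right)} = \frac{4}{3 \cdot 266} = \frac{4}{3} \cdot \frac{1}{266} = \frac{2}{399}$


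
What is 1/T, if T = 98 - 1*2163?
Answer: -1/2065 ≈ -0.00048426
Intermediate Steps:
T = -2065 (T = 98 - 2163 = -2065)
1/T = 1/(-2065) = -1/2065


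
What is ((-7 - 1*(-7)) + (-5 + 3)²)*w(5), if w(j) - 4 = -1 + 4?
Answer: 28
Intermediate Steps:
w(j) = 7 (w(j) = 4 + (-1 + 4) = 4 + 3 = 7)
((-7 - 1*(-7)) + (-5 + 3)²)*w(5) = ((-7 - 1*(-7)) + (-5 + 3)²)*7 = ((-7 + 7) + (-2)²)*7 = (0 + 4)*7 = 4*7 = 28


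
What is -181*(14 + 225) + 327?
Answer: -42932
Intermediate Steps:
-181*(14 + 225) + 327 = -181*239 + 327 = -43259 + 327 = -42932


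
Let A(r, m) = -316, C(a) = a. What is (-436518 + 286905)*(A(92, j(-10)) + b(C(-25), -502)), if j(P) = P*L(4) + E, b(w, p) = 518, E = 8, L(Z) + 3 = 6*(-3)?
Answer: -30221826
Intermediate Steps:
L(Z) = -21 (L(Z) = -3 + 6*(-3) = -3 - 18 = -21)
j(P) = 8 - 21*P (j(P) = P*(-21) + 8 = -21*P + 8 = 8 - 21*P)
(-436518 + 286905)*(A(92, j(-10)) + b(C(-25), -502)) = (-436518 + 286905)*(-316 + 518) = -149613*202 = -30221826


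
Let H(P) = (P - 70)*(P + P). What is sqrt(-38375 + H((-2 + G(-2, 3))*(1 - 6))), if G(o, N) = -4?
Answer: 5*I*sqrt(1631) ≈ 201.93*I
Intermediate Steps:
H(P) = 2*P*(-70 + P) (H(P) = (-70 + P)*(2*P) = 2*P*(-70 + P))
sqrt(-38375 + H((-2 + G(-2, 3))*(1 - 6))) = sqrt(-38375 + 2*((-2 - 4)*(1 - 6))*(-70 + (-2 - 4)*(1 - 6))) = sqrt(-38375 + 2*(-6*(-5))*(-70 - 6*(-5))) = sqrt(-38375 + 2*30*(-70 + 30)) = sqrt(-38375 + 2*30*(-40)) = sqrt(-38375 - 2400) = sqrt(-40775) = 5*I*sqrt(1631)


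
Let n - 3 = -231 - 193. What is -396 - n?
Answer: 25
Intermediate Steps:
n = -421 (n = 3 + (-231 - 193) = 3 - 424 = -421)
-396 - n = -396 - 1*(-421) = -396 + 421 = 25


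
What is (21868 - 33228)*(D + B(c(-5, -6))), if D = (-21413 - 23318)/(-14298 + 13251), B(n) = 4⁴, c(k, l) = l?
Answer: -3552987680/1047 ≈ -3.3935e+6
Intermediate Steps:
B(n) = 256
D = 44731/1047 (D = -44731/(-1047) = -44731*(-1/1047) = 44731/1047 ≈ 42.723)
(21868 - 33228)*(D + B(c(-5, -6))) = (21868 - 33228)*(44731/1047 + 256) = -11360*312763/1047 = -3552987680/1047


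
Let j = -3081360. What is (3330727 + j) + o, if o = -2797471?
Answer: -2548104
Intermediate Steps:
(3330727 + j) + o = (3330727 - 3081360) - 2797471 = 249367 - 2797471 = -2548104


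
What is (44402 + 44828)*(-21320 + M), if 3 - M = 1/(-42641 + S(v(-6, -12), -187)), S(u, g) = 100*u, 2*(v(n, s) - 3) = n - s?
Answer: -79966854883080/42041 ≈ -1.9021e+9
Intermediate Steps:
v(n, s) = 3 + n/2 - s/2 (v(n, s) = 3 + (n - s)/2 = 3 + (n/2 - s/2) = 3 + n/2 - s/2)
M = 126124/42041 (M = 3 - 1/(-42641 + 100*(3 + (½)*(-6) - ½*(-12))) = 3 - 1/(-42641 + 100*(3 - 3 + 6)) = 3 - 1/(-42641 + 100*6) = 3 - 1/(-42641 + 600) = 3 - 1/(-42041) = 3 - 1*(-1/42041) = 3 + 1/42041 = 126124/42041 ≈ 3.0000)
(44402 + 44828)*(-21320 + M) = (44402 + 44828)*(-21320 + 126124/42041) = 89230*(-896187996/42041) = -79966854883080/42041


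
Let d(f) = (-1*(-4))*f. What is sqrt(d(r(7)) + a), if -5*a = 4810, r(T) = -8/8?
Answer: I*sqrt(966) ≈ 31.081*I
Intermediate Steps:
r(T) = -1 (r(T) = -8*1/8 = -1)
a = -962 (a = -1/5*4810 = -962)
d(f) = 4*f
sqrt(d(r(7)) + a) = sqrt(4*(-1) - 962) = sqrt(-4 - 962) = sqrt(-966) = I*sqrt(966)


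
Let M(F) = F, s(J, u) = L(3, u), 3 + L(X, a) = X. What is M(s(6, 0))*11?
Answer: 0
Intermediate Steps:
L(X, a) = -3 + X
s(J, u) = 0 (s(J, u) = -3 + 3 = 0)
M(s(6, 0))*11 = 0*11 = 0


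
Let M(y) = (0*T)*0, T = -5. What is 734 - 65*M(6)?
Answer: 734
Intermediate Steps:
M(y) = 0 (M(y) = (0*(-5))*0 = 0*0 = 0)
734 - 65*M(6) = 734 - 65*0 = 734 - 1*0 = 734 + 0 = 734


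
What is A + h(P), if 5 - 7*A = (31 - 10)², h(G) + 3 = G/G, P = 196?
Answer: -450/7 ≈ -64.286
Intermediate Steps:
h(G) = -2 (h(G) = -3 + G/G = -3 + 1 = -2)
A = -436/7 (A = 5/7 - (31 - 10)²/7 = 5/7 - ⅐*21² = 5/7 - ⅐*441 = 5/7 - 63 = -436/7 ≈ -62.286)
A + h(P) = -436/7 - 2 = -450/7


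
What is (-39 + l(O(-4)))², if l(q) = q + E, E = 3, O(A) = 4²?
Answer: 400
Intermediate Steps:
O(A) = 16
l(q) = 3 + q (l(q) = q + 3 = 3 + q)
(-39 + l(O(-4)))² = (-39 + (3 + 16))² = (-39 + 19)² = (-20)² = 400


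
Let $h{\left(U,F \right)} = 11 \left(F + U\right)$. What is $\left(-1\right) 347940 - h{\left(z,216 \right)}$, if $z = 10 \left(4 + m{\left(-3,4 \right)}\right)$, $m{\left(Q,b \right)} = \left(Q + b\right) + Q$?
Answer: $-350536$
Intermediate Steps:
$m{\left(Q,b \right)} = b + 2 Q$
$z = 20$ ($z = 10 \left(4 + \left(4 + 2 \left(-3\right)\right)\right) = 10 \left(4 + \left(4 - 6\right)\right) = 10 \left(4 - 2\right) = 10 \cdot 2 = 20$)
$h{\left(U,F \right)} = 11 F + 11 U$
$\left(-1\right) 347940 - h{\left(z,216 \right)} = \left(-1\right) 347940 - \left(11 \cdot 216 + 11 \cdot 20\right) = -347940 - \left(2376 + 220\right) = -347940 - 2596 = -350536$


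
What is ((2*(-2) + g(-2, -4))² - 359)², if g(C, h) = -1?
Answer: 111556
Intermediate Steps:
((2*(-2) + g(-2, -4))² - 359)² = ((2*(-2) - 1)² - 359)² = ((-4 - 1)² - 359)² = ((-5)² - 359)² = (25 - 359)² = (-334)² = 111556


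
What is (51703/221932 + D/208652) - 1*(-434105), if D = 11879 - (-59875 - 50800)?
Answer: 5025486333277351/11576638916 ≈ 4.3411e+5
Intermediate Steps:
D = 122554 (D = 11879 - 1*(-110675) = 11879 + 110675 = 122554)
(51703/221932 + D/208652) - 1*(-434105) = (51703/221932 + 122554/208652) - 1*(-434105) = (51703*(1/221932) + 122554*(1/208652)) + 434105 = (51703/221932 + 61277/104326) + 434105 = 9496647171/11576638916 + 434105 = 5025486333277351/11576638916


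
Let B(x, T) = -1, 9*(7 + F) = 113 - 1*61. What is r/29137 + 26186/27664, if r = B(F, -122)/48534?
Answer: 9257635804931/9780158752728 ≈ 0.94657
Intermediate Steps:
F = -11/9 (F = -7 + (113 - 1*61)/9 = -7 + (113 - 61)/9 = -7 + (⅑)*52 = -7 + 52/9 = -11/9 ≈ -1.2222)
r = -1/48534 ≈ -2.0604e-5
r/29137 + 26186/27664 = -1/48534/29137 + 26186/27664 = -1/48534*1/29137 + 26186*(1/27664) = -1/1414135158 + 13093/13832 = 9257635804931/9780158752728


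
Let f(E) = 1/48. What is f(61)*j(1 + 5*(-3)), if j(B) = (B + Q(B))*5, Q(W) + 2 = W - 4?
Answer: -85/24 ≈ -3.5417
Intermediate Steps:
Q(W) = -6 + W (Q(W) = -2 + (W - 4) = -2 + (-4 + W) = -6 + W)
j(B) = -30 + 10*B (j(B) = (B + (-6 + B))*5 = (-6 + 2*B)*5 = -30 + 10*B)
f(E) = 1/48
f(61)*j(1 + 5*(-3)) = (-30 + 10*(1 + 5*(-3)))/48 = (-30 + 10*(1 - 15))/48 = (-30 + 10*(-14))/48 = (-30 - 140)/48 = (1/48)*(-170) = -85/24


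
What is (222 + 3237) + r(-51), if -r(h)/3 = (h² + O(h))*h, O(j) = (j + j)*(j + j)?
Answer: 1993224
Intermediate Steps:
O(j) = 4*j² (O(j) = (2*j)*(2*j) = 4*j²)
r(h) = -15*h³ (r(h) = -3*(h² + 4*h²)*h = -3*5*h²*h = -15*h³)
(222 + 3237) + r(-51) = (222 + 3237) - 15*(-51)³ = 3459 - 15*(-132651) = 3459 + 1989765 = 1993224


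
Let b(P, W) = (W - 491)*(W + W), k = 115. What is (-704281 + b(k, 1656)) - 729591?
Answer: 2424608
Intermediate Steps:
b(P, W) = 2*W*(-491 + W) (b(P, W) = (-491 + W)*(2*W) = 2*W*(-491 + W))
(-704281 + b(k, 1656)) - 729591 = (-704281 + 2*1656*(-491 + 1656)) - 729591 = (-704281 + 2*1656*1165) - 729591 = (-704281 + 3858480) - 729591 = 3154199 - 729591 = 2424608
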